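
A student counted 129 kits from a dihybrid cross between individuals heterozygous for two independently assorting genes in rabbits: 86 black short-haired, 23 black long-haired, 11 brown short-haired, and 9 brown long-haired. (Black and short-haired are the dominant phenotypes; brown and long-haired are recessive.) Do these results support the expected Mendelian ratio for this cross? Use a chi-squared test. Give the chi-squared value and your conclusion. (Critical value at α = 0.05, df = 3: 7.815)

A dihybrid F₂ with independent assortment and complete dominance at both loci gives a 9:3:3:1 phenotypic ratio.
The 9:3:3:1 ratio has 16 parts, so with N = 129 the expected counts are:
  black short-haired: 129 × 9/16 = 72.5625
  black long-haired: 129 × 3/16 = 24.1875
  brown short-haired: 129 × 3/16 = 24.1875
  brown long-haired: 129 × 1/16 = 8.0625
χ² = Σ (O − E)² / E
  black short-haired: (86 − 72.5625)² / 72.5625 = 2.4884
  black long-haired: (23 − 24.1875)² / 24.1875 = 0.0583
  brown short-haired: (11 − 24.1875)² / 24.1875 = 7.1901
  brown long-haired: (9 − 8.0625)² / 8.0625 = 0.1090
χ² = 2.4884 + 0.0583 + 7.1901 + 0.1090 = 9.8458 ≈ 9.846
Degrees of freedom = 4 − 1 = 3; critical value at α = 0.05 is 7.815.
Since 9.846 > 7.815, we reject the null hypothesis — the data do not fit the 9:3:3:1 ratio.

9.846; not consistent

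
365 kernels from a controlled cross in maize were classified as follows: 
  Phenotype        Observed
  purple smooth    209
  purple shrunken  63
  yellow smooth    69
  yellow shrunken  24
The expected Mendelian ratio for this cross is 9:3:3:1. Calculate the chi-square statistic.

0.565

Under the 9:3:3:1 hypothesis (Σ ratio = 16, N = 365):
  purple smooth: 365 × 9/16 = 205.3125
  purple shrunken: 365 × 3/16 = 68.4375
  yellow smooth: 365 × 3/16 = 68.4375
  yellow shrunken: 365 × 1/16 = 22.8125
χ² = Σ (O − E)² / E
  purple smooth: (209 − 205.3125)² / 205.3125 = 0.0662
  purple shrunken: (63 − 68.4375)² / 68.4375 = 0.4320
  yellow smooth: (69 − 68.4375)² / 68.4375 = 0.0046
  yellow shrunken: (24 − 22.8125)² / 22.8125 = 0.0618
χ² = 0.0662 + 0.4320 + 0.0046 + 0.0618 = 0.5646 ≈ 0.565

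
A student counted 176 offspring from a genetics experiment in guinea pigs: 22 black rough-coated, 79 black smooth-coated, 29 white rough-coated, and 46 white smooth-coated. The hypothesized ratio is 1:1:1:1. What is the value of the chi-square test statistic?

The 1:1:1:1 ratio has 4 parts, so with N = 176 the expected counts are:
  black rough-coated: 176 × 1/4 = 44
  black smooth-coated: 176 × 1/4 = 44
  white rough-coated: 176 × 1/4 = 44
  white smooth-coated: 176 × 1/4 = 44
χ² = Σ (O − E)² / E
  black rough-coated: (22 − 44)² / 44 = 11.0000
  black smooth-coated: (79 − 44)² / 44 = 27.8409
  white rough-coated: (29 − 44)² / 44 = 5.1136
  white smooth-coated: (46 − 44)² / 44 = 0.0909
χ² = 11.0000 + 27.8409 + 5.1136 + 0.0909 = 44.0454 ≈ 44.045

44.045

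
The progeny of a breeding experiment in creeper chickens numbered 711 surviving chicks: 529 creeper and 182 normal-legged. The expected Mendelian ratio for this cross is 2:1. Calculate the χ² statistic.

Under the 2:1 hypothesis (Σ ratio = 3, N = 711):
  creeper: 711 × 2/3 = 474
  normal-legged: 711 × 1/3 = 237
χ² = Σ (O − E)² / E
  creeper: (529 − 474)² / 474 = 6.3819
  normal-legged: (182 − 237)² / 237 = 12.7637
χ² = 6.3819 + 12.7637 = 19.1456 ≈ 19.146

19.146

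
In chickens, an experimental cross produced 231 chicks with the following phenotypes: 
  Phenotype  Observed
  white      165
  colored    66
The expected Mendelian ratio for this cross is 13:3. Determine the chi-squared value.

Total ratio parts = 16. Expected numbers out of 231:
  white: 231 × 13/16 = 187.6875
  colored: 231 × 3/16 = 43.3125
χ² = Σ (O − E)² / E
  white: (165 − 187.6875)² / 187.6875 = 2.7424
  colored: (66 − 43.3125)² / 43.3125 = 11.8839
χ² = 2.7424 + 11.8839 = 14.6263 ≈ 14.626

14.626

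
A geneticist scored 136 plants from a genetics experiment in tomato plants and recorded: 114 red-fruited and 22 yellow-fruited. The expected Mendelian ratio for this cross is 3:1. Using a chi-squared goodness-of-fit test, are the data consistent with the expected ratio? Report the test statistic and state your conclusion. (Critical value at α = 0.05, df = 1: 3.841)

The 3:1 ratio has 4 parts, so with N = 136 the expected counts are:
  red-fruited: 136 × 3/4 = 102
  yellow-fruited: 136 × 1/4 = 34
χ² = Σ (O − E)² / E
  red-fruited: (114 − 102)² / 102 = 1.4118
  yellow-fruited: (22 − 34)² / 34 = 4.2353
χ² = 1.4118 + 4.2353 = 5.6471 ≈ 5.647
Degrees of freedom = 2 − 1 = 1; critical value at α = 0.05 is 3.841.
Since 5.647 > 3.841, we reject the null hypothesis — the data do not fit the 3:1 ratio.

5.647; not consistent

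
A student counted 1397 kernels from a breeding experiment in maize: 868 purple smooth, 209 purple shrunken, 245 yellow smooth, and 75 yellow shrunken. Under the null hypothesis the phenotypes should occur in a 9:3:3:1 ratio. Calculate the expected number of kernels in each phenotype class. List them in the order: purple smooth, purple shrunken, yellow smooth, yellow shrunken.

785.8125, 261.9375, 261.9375, 87.3125

Total ratio parts = 16. Expected numbers out of 1397:
  purple smooth: 1397 × 9/16 = 785.8125
  purple shrunken: 1397 × 3/16 = 261.9375
  yellow smooth: 1397 × 3/16 = 261.9375
  yellow shrunken: 1397 × 1/16 = 87.3125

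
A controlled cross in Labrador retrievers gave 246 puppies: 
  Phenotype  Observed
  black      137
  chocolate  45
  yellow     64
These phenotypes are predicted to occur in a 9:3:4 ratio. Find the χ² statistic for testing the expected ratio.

Under the 9:3:4 hypothesis (Σ ratio = 16, N = 246):
  black: 246 × 9/16 = 138.375
  chocolate: 246 × 3/16 = 46.125
  yellow: 246 × 4/16 = 61.5
χ² = Σ (O − E)² / E
  black: (137 − 138.375)² / 138.375 = 0.0137
  chocolate: (45 − 46.125)² / 46.125 = 0.0274
  yellow: (64 − 61.5)² / 61.5 = 0.1016
χ² = 0.0137 + 0.0274 + 0.1016 = 0.1427 ≈ 0.143

0.143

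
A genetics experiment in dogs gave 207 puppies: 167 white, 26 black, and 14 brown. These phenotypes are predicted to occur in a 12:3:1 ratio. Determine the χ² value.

5.206

The 12:3:1 ratio has 16 parts, so with N = 207 the expected counts are:
  white: 207 × 12/16 = 155.25
  black: 207 × 3/16 = 38.8125
  brown: 207 × 1/16 = 12.9375
χ² = Σ (O − E)² / E
  white: (167 − 155.25)² / 155.25 = 0.8893
  black: (26 − 38.8125)² / 38.8125 = 4.2296
  brown: (14 − 12.9375)² / 12.9375 = 0.0873
χ² = 0.8893 + 4.2296 + 0.0873 = 5.2062 ≈ 5.206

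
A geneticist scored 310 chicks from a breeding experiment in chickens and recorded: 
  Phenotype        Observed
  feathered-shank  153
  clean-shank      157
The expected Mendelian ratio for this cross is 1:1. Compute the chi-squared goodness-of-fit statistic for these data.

Expected counts for N = 310 under a 1:1 ratio (total parts = 2):
  feathered-shank: 310 × 1/2 = 155
  clean-shank: 310 × 1/2 = 155
χ² = Σ (O − E)² / E
  feathered-shank: (153 − 155)² / 155 = 0.0258
  clean-shank: (157 − 155)² / 155 = 0.0258
χ² = 0.0258 + 0.0258 = 0.0516 ≈ 0.052

0.052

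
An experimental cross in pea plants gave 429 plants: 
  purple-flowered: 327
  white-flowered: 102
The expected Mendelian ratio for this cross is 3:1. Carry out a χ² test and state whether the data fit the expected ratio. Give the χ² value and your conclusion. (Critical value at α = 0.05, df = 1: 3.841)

0.343; consistent

Under the 3:1 hypothesis (Σ ratio = 4, N = 429):
  purple-flowered: 429 × 3/4 = 321.75
  white-flowered: 429 × 1/4 = 107.25
χ² = Σ (O − E)² / E
  purple-flowered: (327 − 321.75)² / 321.75 = 0.0857
  white-flowered: (102 − 107.25)² / 107.25 = 0.2570
χ² = 0.0857 + 0.2570 = 0.3427 ≈ 0.343
Degrees of freedom = 2 − 1 = 1; critical value at α = 0.05 is 3.841.
Since 0.343 < 3.841, we fail to reject the null hypothesis — the data are consistent with the 3:1 ratio.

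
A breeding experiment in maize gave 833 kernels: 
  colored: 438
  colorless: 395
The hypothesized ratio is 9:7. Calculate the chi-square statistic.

4.557

Under the 9:7 hypothesis (Σ ratio = 16, N = 833):
  colored: 833 × 9/16 = 468.5625
  colorless: 833 × 7/16 = 364.4375
χ² = Σ (O − E)² / E
  colored: (438 − 468.5625)² / 468.5625 = 1.9935
  colorless: (395 − 364.4375)² / 364.4375 = 2.5630
χ² = 1.9935 + 2.5630 = 4.5565 ≈ 4.557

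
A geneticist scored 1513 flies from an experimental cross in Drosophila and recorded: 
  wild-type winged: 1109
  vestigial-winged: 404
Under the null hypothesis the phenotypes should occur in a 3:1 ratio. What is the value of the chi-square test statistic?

The 3:1 ratio has 4 parts, so with N = 1513 the expected counts are:
  wild-type winged: 1513 × 3/4 = 1134.75
  vestigial-winged: 1513 × 1/4 = 378.25
χ² = Σ (O − E)² / E
  wild-type winged: (1109 − 1134.75)² / 1134.75 = 0.5843
  vestigial-winged: (404 − 378.25)² / 378.25 = 1.7530
χ² = 0.5843 + 1.7530 = 2.3373 ≈ 2.337

2.337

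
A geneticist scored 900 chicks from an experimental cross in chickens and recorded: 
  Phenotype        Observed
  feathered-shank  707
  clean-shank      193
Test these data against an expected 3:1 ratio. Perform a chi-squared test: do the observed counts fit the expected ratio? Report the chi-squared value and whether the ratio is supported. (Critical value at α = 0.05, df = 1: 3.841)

6.068; not consistent

Expected counts for N = 900 under a 3:1 ratio (total parts = 4):
  feathered-shank: 900 × 3/4 = 675
  clean-shank: 900 × 1/4 = 225
χ² = Σ (O − E)² / E
  feathered-shank: (707 − 675)² / 675 = 1.5170
  clean-shank: (193 − 225)² / 225 = 4.5511
χ² = 1.5170 + 4.5511 = 6.0681 ≈ 6.068
Degrees of freedom = 2 − 1 = 1; critical value at α = 0.05 is 3.841.
Since 6.068 > 3.841, we reject the null hypothesis — the data do not fit the 3:1 ratio.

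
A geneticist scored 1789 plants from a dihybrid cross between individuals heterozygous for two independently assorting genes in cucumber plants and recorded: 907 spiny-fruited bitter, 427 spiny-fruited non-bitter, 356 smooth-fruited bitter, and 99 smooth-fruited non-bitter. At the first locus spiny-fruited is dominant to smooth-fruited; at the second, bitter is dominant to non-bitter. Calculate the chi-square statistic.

A dihybrid F₂ with independent assortment and complete dominance at both loci gives a 9:3:3:1 phenotypic ratio.
Expected counts for N = 1789 under a 9:3:3:1 ratio (total parts = 16):
  spiny-fruited bitter: 1789 × 9/16 = 1006.3125
  spiny-fruited non-bitter: 1789 × 3/16 = 335.4375
  smooth-fruited bitter: 1789 × 3/16 = 335.4375
  smooth-fruited non-bitter: 1789 × 1/16 = 111.8125
χ² = Σ (O − E)² / E
  spiny-fruited bitter: (907 − 1006.3125)² / 1006.3125 = 9.8011
  spiny-fruited non-bitter: (427 − 335.4375)² / 335.4375 = 24.9933
  smooth-fruited bitter: (356 − 335.4375)² / 335.4375 = 1.2605
  smooth-fruited non-bitter: (99 − 111.8125)² / 111.8125 = 1.4682
χ² = 9.8011 + 24.9933 + 1.2605 + 1.4682 = 37.5231 ≈ 37.523

37.523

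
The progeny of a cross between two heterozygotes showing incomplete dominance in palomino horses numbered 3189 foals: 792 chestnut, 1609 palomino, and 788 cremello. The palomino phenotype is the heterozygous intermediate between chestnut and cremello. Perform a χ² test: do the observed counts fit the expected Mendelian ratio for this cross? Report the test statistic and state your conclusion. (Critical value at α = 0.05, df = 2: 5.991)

With incomplete dominance, a heterozygote × heterozygote cross gives a 1:2:1 phenotypic ratio.
The 1:2:1 ratio has 4 parts, so with N = 3189 the expected counts are:
  chestnut: 3189 × 1/4 = 797.25
  palomino: 3189 × 2/4 = 1594.5
  cremello: 3189 × 1/4 = 797.25
χ² = Σ (O − E)² / E
  chestnut: (792 − 797.25)² / 797.25 = 0.0346
  palomino: (1609 − 1594.5)² / 1594.5 = 0.1319
  cremello: (788 − 797.25)² / 797.25 = 0.1073
χ² = 0.0346 + 0.1319 + 0.1073 = 0.2738 ≈ 0.274
Degrees of freedom = 3 − 1 = 2; critical value at α = 0.05 is 5.991.
Since 0.274 < 5.991, we fail to reject the null hypothesis — the data are consistent with the 1:2:1 ratio.

0.274; consistent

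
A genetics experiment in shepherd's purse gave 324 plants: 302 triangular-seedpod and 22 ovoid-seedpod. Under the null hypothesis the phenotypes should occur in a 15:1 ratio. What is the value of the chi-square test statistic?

Under the 15:1 hypothesis (Σ ratio = 16, N = 324):
  triangular-seedpod: 324 × 15/16 = 303.75
  ovoid-seedpod: 324 × 1/16 = 20.25
χ² = Σ (O − E)² / E
  triangular-seedpod: (302 − 303.75)² / 303.75 = 0.0101
  ovoid-seedpod: (22 − 20.25)² / 20.25 = 0.1512
χ² = 0.0101 + 0.1512 = 0.1613 ≈ 0.161

0.161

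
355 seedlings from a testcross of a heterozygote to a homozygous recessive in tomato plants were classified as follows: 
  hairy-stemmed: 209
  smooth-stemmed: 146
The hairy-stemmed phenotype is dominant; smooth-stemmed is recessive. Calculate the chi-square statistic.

11.180

A testcross of a heterozygote (Aa × aa) gives a 1:1 phenotypic ratio.
Total ratio parts = 2. Expected numbers out of 355:
  hairy-stemmed: 355 × 1/2 = 177.5
  smooth-stemmed: 355 × 1/2 = 177.5
χ² = Σ (O − E)² / E
  hairy-stemmed: (209 − 177.5)² / 177.5 = 5.5901
  smooth-stemmed: (146 − 177.5)² / 177.5 = 5.5901
χ² = 5.5901 + 5.5901 = 11.1802 ≈ 11.180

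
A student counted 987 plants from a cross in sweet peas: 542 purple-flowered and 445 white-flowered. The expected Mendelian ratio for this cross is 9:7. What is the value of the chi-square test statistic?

Expected counts for N = 987 under a 9:7 ratio (total parts = 16):
  purple-flowered: 987 × 9/16 = 555.1875
  white-flowered: 987 × 7/16 = 431.8125
χ² = Σ (O − E)² / E
  purple-flowered: (542 − 555.1875)² / 555.1875 = 0.3132
  white-flowered: (445 − 431.8125)² / 431.8125 = 0.4027
χ² = 0.3132 + 0.4027 = 0.7159 ≈ 0.716

0.716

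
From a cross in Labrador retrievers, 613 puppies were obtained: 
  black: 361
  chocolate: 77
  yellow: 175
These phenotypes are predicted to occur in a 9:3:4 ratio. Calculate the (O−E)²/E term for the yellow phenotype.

3.087

Total ratio parts = 16. Expected numbers out of 613:
  black: 613 × 9/16 = 344.8125
  chocolate: 613 × 3/16 = 114.9375
  yellow: 613 × 4/16 = 153.25
Contribution of yellow: (175 − 153.25)² / 153.25 = 3.0869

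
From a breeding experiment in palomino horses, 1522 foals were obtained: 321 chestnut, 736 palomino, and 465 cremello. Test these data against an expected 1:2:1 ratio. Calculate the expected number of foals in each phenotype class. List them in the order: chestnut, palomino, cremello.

380.5, 761, 380.5

Total ratio parts = 4. Expected numbers out of 1522:
  chestnut: 1522 × 1/4 = 380.5
  palomino: 1522 × 2/4 = 761
  cremello: 1522 × 1/4 = 380.5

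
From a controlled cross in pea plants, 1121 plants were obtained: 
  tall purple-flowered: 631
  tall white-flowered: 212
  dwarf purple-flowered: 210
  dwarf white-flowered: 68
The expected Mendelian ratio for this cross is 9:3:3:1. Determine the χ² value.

Expected counts for N = 1121 under a 9:3:3:1 ratio (total parts = 16):
  tall purple-flowered: 1121 × 9/16 = 630.5625
  tall white-flowered: 1121 × 3/16 = 210.1875
  dwarf purple-flowered: 1121 × 3/16 = 210.1875
  dwarf white-flowered: 1121 × 1/16 = 70.0625
χ² = Σ (O − E)² / E
  tall purple-flowered: (631 − 630.5625)² / 630.5625 = 0.0003
  tall white-flowered: (212 − 210.1875)² / 210.1875 = 0.0156
  dwarf purple-flowered: (210 − 210.1875)² / 210.1875 = 0.0002
  dwarf white-flowered: (68 − 70.0625)² / 70.0625 = 0.0607
χ² = 0.0003 + 0.0156 + 0.0002 + 0.0607 = 0.0768 ≈ 0.077

0.077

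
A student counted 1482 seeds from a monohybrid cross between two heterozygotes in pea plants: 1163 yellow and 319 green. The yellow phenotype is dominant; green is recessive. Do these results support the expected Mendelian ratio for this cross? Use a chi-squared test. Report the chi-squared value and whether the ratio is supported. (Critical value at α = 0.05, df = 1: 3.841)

For a monohybrid cross between heterozygotes with complete dominance, the expected phenotypic ratio is 3:1.
Total ratio parts = 4. Expected numbers out of 1482:
  yellow: 1482 × 3/4 = 1111.5
  green: 1482 × 1/4 = 370.5
χ² = Σ (O − E)² / E
  yellow: (1163 − 1111.5)² / 1111.5 = 2.3862
  green: (319 − 370.5)² / 370.5 = 7.1586
χ² = 2.3862 + 7.1586 = 9.5448 ≈ 9.545
Degrees of freedom = 2 − 1 = 1; critical value at α = 0.05 is 3.841.
Since 9.545 > 3.841, we reject the null hypothesis — the data do not fit the 3:1 ratio.

9.545; not consistent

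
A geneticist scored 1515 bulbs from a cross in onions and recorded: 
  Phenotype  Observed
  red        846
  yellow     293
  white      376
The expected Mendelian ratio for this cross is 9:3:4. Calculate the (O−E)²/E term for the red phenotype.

Expected counts for N = 1515 under a 9:3:4 ratio (total parts = 16):
  red: 1515 × 9/16 = 852.1875
  yellow: 1515 × 3/16 = 284.0625
  white: 1515 × 4/16 = 378.75
Contribution of red: (846 − 852.1875)² / 852.1875 = 0.0449

0.045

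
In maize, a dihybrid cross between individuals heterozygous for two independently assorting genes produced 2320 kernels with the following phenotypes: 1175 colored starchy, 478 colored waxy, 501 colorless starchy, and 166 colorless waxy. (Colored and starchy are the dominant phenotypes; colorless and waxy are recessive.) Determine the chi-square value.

A dihybrid F₂ with independent assortment and complete dominance at both loci gives a 9:3:3:1 phenotypic ratio.
Under the 9:3:3:1 hypothesis (Σ ratio = 16, N = 2320):
  colored starchy: 2320 × 9/16 = 1305
  colored waxy: 2320 × 3/16 = 435
  colorless starchy: 2320 × 3/16 = 435
  colorless waxy: 2320 × 1/16 = 145
χ² = Σ (O − E)² / E
  colored starchy: (1175 − 1305)² / 1305 = 12.9502
  colored waxy: (478 − 435)² / 435 = 4.2506
  colorless starchy: (501 − 435)² / 435 = 10.0138
  colorless waxy: (166 − 145)² / 145 = 3.0414
χ² = 12.9502 + 4.2506 + 10.0138 + 3.0414 = 30.256

30.256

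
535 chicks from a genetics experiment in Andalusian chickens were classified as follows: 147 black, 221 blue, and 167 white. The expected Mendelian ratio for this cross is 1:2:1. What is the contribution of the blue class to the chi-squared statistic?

The 1:2:1 ratio has 4 parts, so with N = 535 the expected counts are:
  black: 535 × 1/4 = 133.75
  blue: 535 × 2/4 = 267.5
  white: 535 × 1/4 = 133.75
Contribution of blue: (221 − 267.5)² / 267.5 = 8.0832

8.083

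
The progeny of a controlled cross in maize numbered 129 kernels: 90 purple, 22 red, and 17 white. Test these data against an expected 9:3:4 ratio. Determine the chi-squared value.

Total ratio parts = 16. Expected numbers out of 129:
  purple: 129 × 9/16 = 72.5625
  red: 129 × 3/16 = 24.1875
  white: 129 × 4/16 = 32.25
χ² = Σ (O − E)² / E
  purple: (90 − 72.5625)² / 72.5625 = 4.1904
  red: (22 − 24.1875)² / 24.1875 = 0.1978
  white: (17 − 32.25)² / 32.25 = 7.2112
χ² = 4.1904 + 0.1978 + 7.2112 = 11.5994 ≈ 11.599

11.599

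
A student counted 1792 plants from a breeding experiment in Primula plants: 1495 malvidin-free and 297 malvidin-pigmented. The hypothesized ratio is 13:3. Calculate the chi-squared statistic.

The 13:3 ratio has 16 parts, so with N = 1792 the expected counts are:
  malvidin-free: 1792 × 13/16 = 1456
  malvidin-pigmented: 1792 × 3/16 = 336
χ² = Σ (O − E)² / E
  malvidin-free: (1495 − 1456)² / 1456 = 1.0446
  malvidin-pigmented: (297 − 336)² / 336 = 4.5268
χ² = 1.0446 + 4.5268 = 5.5714 ≈ 5.571

5.571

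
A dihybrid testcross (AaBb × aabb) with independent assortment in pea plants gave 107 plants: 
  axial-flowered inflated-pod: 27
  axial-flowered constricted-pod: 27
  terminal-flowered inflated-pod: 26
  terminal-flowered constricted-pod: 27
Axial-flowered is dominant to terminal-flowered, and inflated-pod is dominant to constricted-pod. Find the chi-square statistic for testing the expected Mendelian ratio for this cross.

A dihybrid testcross with independent assortment gives a 1:1:1:1 ratio.
Total ratio parts = 4. Expected numbers out of 107:
  axial-flowered inflated-pod: 107 × 1/4 = 26.75
  axial-flowered constricted-pod: 107 × 1/4 = 26.75
  terminal-flowered inflated-pod: 107 × 1/4 = 26.75
  terminal-flowered constricted-pod: 107 × 1/4 = 26.75
χ² = Σ (O − E)² / E
  axial-flowered inflated-pod: (27 − 26.75)² / 26.75 = 0.0023
  axial-flowered constricted-pod: (27 − 26.75)² / 26.75 = 0.0023
  terminal-flowered inflated-pod: (26 − 26.75)² / 26.75 = 0.0210
  terminal-flowered constricted-pod: (27 − 26.75)² / 26.75 = 0.0023
χ² = 0.0023 + 0.0023 + 0.0210 + 0.0023 = 0.0279 ≈ 0.028

0.028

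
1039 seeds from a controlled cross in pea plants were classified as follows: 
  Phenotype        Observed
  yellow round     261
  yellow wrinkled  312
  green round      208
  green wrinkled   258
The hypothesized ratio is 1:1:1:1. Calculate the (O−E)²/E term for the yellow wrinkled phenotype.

10.510

Expected counts for N = 1039 under a 1:1:1:1 ratio (total parts = 4):
  yellow round: 1039 × 1/4 = 259.75
  yellow wrinkled: 1039 × 1/4 = 259.75
  green round: 1039 × 1/4 = 259.75
  green wrinkled: 1039 × 1/4 = 259.75
Contribution of yellow wrinkled: (312 − 259.75)² / 259.75 = 10.5103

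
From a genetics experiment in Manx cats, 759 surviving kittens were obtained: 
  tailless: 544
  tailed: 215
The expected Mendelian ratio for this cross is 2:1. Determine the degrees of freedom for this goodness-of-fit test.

A goodness-of-fit test with 2 phenotype classes has df = 2 − 1 = 1.

1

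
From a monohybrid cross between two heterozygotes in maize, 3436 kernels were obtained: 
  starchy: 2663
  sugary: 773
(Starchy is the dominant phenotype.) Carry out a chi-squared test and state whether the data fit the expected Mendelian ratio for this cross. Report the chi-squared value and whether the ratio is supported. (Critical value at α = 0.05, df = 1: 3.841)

For a monohybrid cross between heterozygotes with complete dominance, the expected phenotypic ratio is 3:1.
Expected counts for N = 3436 under a 3:1 ratio (total parts = 4):
  starchy: 3436 × 3/4 = 2577
  sugary: 3436 × 1/4 = 859
χ² = Σ (O − E)² / E
  starchy: (2663 − 2577)² / 2577 = 2.8700
  sugary: (773 − 859)² / 859 = 8.6100
χ² = 2.8700 + 8.6100 = 11.480
Degrees of freedom = 2 − 1 = 1; critical value at α = 0.05 is 3.841.
Since 11.480 > 3.841, we reject the null hypothesis — the data do not fit the 3:1 ratio.

11.480; not consistent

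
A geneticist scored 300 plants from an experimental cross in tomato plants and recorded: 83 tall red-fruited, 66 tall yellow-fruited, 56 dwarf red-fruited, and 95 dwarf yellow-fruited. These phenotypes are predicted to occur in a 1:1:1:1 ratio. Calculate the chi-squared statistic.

The 1:1:1:1 ratio has 4 parts, so with N = 300 the expected counts are:
  tall red-fruited: 300 × 1/4 = 75
  tall yellow-fruited: 300 × 1/4 = 75
  dwarf red-fruited: 300 × 1/4 = 75
  dwarf yellow-fruited: 300 × 1/4 = 75
χ² = Σ (O − E)² / E
  tall red-fruited: (83 − 75)² / 75 = 0.8533
  tall yellow-fruited: (66 − 75)² / 75 = 1.0800
  dwarf red-fruited: (56 − 75)² / 75 = 4.8133
  dwarf yellow-fruited: (95 − 75)² / 75 = 5.3333
χ² = 0.8533 + 1.0800 + 4.8133 + 5.3333 = 12.0799 ≈ 12.080

12.080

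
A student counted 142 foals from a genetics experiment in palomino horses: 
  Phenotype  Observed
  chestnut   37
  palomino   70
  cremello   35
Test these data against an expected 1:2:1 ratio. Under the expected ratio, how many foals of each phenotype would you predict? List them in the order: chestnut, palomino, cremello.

The 1:2:1 ratio has 4 parts, so with N = 142 the expected counts are:
  chestnut: 142 × 1/4 = 35.5
  palomino: 142 × 2/4 = 71
  cremello: 142 × 1/4 = 35.5

35.5, 71, 35.5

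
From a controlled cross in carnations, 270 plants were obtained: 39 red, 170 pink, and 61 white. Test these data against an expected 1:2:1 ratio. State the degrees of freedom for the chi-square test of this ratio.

2

A goodness-of-fit test with 3 phenotype classes has df = 3 − 1 = 2.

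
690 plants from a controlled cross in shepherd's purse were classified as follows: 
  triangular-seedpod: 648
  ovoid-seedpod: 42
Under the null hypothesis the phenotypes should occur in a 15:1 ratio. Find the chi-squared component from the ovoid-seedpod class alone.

Under the 15:1 hypothesis (Σ ratio = 16, N = 690):
  triangular-seedpod: 690 × 15/16 = 646.875
  ovoid-seedpod: 690 × 1/16 = 43.125
Contribution of ovoid-seedpod: (42 − 43.125)² / 43.125 = 0.0293

0.029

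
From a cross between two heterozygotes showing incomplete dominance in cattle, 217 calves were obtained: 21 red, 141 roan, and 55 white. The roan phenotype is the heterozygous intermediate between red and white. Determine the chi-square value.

With incomplete dominance, a heterozygote × heterozygote cross gives a 1:2:1 phenotypic ratio.
The 1:2:1 ratio has 4 parts, so with N = 217 the expected counts are:
  red: 217 × 1/4 = 54.25
  roan: 217 × 2/4 = 108.5
  white: 217 × 1/4 = 54.25
χ² = Σ (O − E)² / E
  red: (21 − 54.25)² / 54.25 = 20.3790
  roan: (141 − 108.5)² / 108.5 = 9.7350
  white: (55 − 54.25)² / 54.25 = 0.0104
χ² = 20.3790 + 9.7350 + 0.0104 = 30.1244 ≈ 30.124

30.124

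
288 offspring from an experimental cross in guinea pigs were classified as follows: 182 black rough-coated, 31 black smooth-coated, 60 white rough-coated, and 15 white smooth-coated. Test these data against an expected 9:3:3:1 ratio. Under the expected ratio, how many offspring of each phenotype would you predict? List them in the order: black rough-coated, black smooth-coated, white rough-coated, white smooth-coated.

162, 54, 54, 18

The 9:3:3:1 ratio has 16 parts, so with N = 288 the expected counts are:
  black rough-coated: 288 × 9/16 = 162
  black smooth-coated: 288 × 3/16 = 54
  white rough-coated: 288 × 3/16 = 54
  white smooth-coated: 288 × 1/16 = 18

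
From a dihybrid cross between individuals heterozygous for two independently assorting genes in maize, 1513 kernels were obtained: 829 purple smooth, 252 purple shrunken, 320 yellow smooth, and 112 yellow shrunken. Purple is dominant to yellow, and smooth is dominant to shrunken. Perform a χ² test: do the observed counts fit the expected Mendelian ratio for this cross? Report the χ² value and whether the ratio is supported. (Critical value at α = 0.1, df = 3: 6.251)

11.975; not consistent

A dihybrid F₂ with independent assortment and complete dominance at both loci gives a 9:3:3:1 phenotypic ratio.
The 9:3:3:1 ratio has 16 parts, so with N = 1513 the expected counts are:
  purple smooth: 1513 × 9/16 = 851.0625
  purple shrunken: 1513 × 3/16 = 283.6875
  yellow smooth: 1513 × 3/16 = 283.6875
  yellow shrunken: 1513 × 1/16 = 94.5625
χ² = Σ (O − E)² / E
  purple smooth: (829 − 851.0625)² / 851.0625 = 0.5719
  purple shrunken: (252 − 283.6875)² / 283.6875 = 3.5394
  yellow smooth: (320 − 283.6875)² / 283.6875 = 4.6481
  yellow shrunken: (112 − 94.5625)² / 94.5625 = 3.2155
χ² = 0.5719 + 3.5394 + 4.6481 + 3.2155 = 11.9749 ≈ 11.975
Degrees of freedom = 4 − 1 = 3; critical value at α = 0.1 is 6.251.
Since 11.975 > 6.251, we reject the null hypothesis — the data do not fit the 9:3:3:1 ratio.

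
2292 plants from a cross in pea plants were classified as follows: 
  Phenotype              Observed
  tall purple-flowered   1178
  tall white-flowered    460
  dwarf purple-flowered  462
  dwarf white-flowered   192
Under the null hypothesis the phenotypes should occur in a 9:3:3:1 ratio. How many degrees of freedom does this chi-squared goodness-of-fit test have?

A goodness-of-fit test with 4 phenotype classes has df = 4 − 1 = 3.

3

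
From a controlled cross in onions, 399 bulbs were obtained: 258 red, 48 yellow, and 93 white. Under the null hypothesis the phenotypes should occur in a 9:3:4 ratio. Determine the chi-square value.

Total ratio parts = 16. Expected numbers out of 399:
  red: 399 × 9/16 = 224.4375
  yellow: 399 × 3/16 = 74.8125
  white: 399 × 4/16 = 99.75
χ² = Σ (O − E)² / E
  red: (258 − 224.4375)² / 224.4375 = 5.0190
  yellow: (48 − 74.8125)² / 74.8125 = 9.6095
  white: (93 − 99.75)² / 99.75 = 0.4568
χ² = 5.0190 + 9.6095 + 0.4568 = 15.0853 ≈ 15.085

15.085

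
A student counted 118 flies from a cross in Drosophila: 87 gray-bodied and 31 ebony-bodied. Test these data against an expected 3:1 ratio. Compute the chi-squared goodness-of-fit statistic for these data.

Expected counts for N = 118 under a 3:1 ratio (total parts = 4):
  gray-bodied: 118 × 3/4 = 88.5
  ebony-bodied: 118 × 1/4 = 29.5
χ² = Σ (O − E)² / E
  gray-bodied: (87 − 88.5)² / 88.5 = 0.0254
  ebony-bodied: (31 − 29.5)² / 29.5 = 0.0763
χ² = 0.0254 + 0.0763 = 0.1017 ≈ 0.102

0.102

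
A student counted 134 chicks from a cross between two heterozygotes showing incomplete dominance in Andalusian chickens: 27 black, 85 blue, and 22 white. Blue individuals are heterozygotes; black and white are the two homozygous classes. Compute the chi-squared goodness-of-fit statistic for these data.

With incomplete dominance, a heterozygote × heterozygote cross gives a 1:2:1 phenotypic ratio.
Expected counts for N = 134 under a 1:2:1 ratio (total parts = 4):
  black: 134 × 1/4 = 33.5
  blue: 134 × 2/4 = 67
  white: 134 × 1/4 = 33.5
χ² = Σ (O − E)² / E
  black: (27 − 33.5)² / 33.5 = 1.2612
  blue: (85 − 67)² / 67 = 4.8358
  white: (22 − 33.5)² / 33.5 = 3.9478
χ² = 1.2612 + 4.8358 + 3.9478 = 10.0448 ≈ 10.045

10.045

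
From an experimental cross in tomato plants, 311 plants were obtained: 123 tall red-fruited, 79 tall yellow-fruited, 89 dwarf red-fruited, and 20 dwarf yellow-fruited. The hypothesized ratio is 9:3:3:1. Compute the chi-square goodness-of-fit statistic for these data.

38.925

The 9:3:3:1 ratio has 16 parts, so with N = 311 the expected counts are:
  tall red-fruited: 311 × 9/16 = 174.9375
  tall yellow-fruited: 311 × 3/16 = 58.3125
  dwarf red-fruited: 311 × 3/16 = 58.3125
  dwarf yellow-fruited: 311 × 1/16 = 19.4375
χ² = Σ (O − E)² / E
  tall red-fruited: (123 − 174.9375)² / 174.9375 = 15.4198
  tall yellow-fruited: (79 − 58.3125)² / 58.3125 = 7.3393
  dwarf red-fruited: (89 − 58.3125)² / 58.3125 = 16.1496
  dwarf yellow-fruited: (20 − 19.4375)² / 19.4375 = 0.0163
χ² = 15.4198 + 7.3393 + 16.1496 + 0.0163 = 38.925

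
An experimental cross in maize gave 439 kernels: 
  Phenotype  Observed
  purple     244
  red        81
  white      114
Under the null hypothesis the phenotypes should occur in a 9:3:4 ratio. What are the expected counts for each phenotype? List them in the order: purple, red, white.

Under the 9:3:4 hypothesis (Σ ratio = 16, N = 439):
  purple: 439 × 9/16 = 246.9375
  red: 439 × 3/16 = 82.3125
  white: 439 × 4/16 = 109.75

246.9375, 82.3125, 109.75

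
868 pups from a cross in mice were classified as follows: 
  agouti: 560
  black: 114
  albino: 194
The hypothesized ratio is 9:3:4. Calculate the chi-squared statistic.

The 9:3:4 ratio has 16 parts, so with N = 868 the expected counts are:
  agouti: 868 × 9/16 = 488.25
  black: 868 × 3/16 = 162.75
  albino: 868 × 4/16 = 217
χ² = Σ (O − E)² / E
  agouti: (560 − 488.25)² / 488.25 = 10.5439
  black: (114 − 162.75)² / 162.75 = 14.6025
  albino: (194 − 217)² / 217 = 2.4378
χ² = 10.5439 + 14.6025 + 2.4378 = 27.5842 ≈ 27.584

27.584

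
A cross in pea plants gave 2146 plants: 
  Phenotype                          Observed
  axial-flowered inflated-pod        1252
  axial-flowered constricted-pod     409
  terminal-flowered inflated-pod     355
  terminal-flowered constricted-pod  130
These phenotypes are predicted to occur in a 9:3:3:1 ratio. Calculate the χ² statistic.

7.482

Under the 9:3:3:1 hypothesis (Σ ratio = 16, N = 2146):
  axial-flowered inflated-pod: 2146 × 9/16 = 1207.125
  axial-flowered constricted-pod: 2146 × 3/16 = 402.375
  terminal-flowered inflated-pod: 2146 × 3/16 = 402.375
  terminal-flowered constricted-pod: 2146 × 1/16 = 134.125
χ² = Σ (O − E)² / E
  axial-flowered inflated-pod: (1252 − 1207.125)² / 1207.125 = 1.6682
  axial-flowered constricted-pod: (409 − 402.375)² / 402.375 = 0.1091
  terminal-flowered inflated-pod: (355 − 402.375)² / 402.375 = 5.5779
  terminal-flowered constricted-pod: (130 − 134.125)² / 134.125 = 0.1269
χ² = 1.6682 + 0.1091 + 5.5779 + 0.1269 = 7.4821 ≈ 7.482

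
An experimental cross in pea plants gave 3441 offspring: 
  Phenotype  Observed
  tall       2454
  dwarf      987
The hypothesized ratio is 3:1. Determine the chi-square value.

The 3:1 ratio has 4 parts, so with N = 3441 the expected counts are:
  tall: 3441 × 3/4 = 2580.75
  dwarf: 3441 × 1/4 = 860.25
χ² = Σ (O − E)² / E
  tall: (2454 − 2580.75)² / 2580.75 = 6.2252
  dwarf: (987 − 860.25)² / 860.25 = 18.6755
χ² = 6.2252 + 18.6755 = 24.9007 ≈ 24.901

24.901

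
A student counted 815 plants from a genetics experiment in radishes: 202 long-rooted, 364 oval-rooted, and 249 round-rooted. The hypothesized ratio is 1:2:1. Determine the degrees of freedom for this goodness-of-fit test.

A goodness-of-fit test with 3 phenotype classes has df = 3 − 1 = 2.

2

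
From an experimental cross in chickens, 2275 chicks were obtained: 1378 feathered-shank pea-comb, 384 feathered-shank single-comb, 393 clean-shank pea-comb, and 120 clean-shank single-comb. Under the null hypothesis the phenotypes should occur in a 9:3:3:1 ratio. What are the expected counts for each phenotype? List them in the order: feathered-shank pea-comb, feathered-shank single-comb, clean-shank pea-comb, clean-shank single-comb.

1279.6875, 426.5625, 426.5625, 142.1875

Under the 9:3:3:1 hypothesis (Σ ratio = 16, N = 2275):
  feathered-shank pea-comb: 2275 × 9/16 = 1279.6875
  feathered-shank single-comb: 2275 × 3/16 = 426.5625
  clean-shank pea-comb: 2275 × 3/16 = 426.5625
  clean-shank single-comb: 2275 × 1/16 = 142.1875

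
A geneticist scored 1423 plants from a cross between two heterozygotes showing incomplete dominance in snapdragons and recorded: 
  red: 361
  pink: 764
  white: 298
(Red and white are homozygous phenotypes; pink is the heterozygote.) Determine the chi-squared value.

With incomplete dominance, a heterozygote × heterozygote cross gives a 1:2:1 phenotypic ratio.
Total ratio parts = 4. Expected numbers out of 1423:
  red: 1423 × 1/4 = 355.75
  pink: 1423 × 2/4 = 711.5
  white: 1423 × 1/4 = 355.75
χ² = Σ (O − E)² / E
  red: (361 − 355.75)² / 355.75 = 0.0775
  pink: (764 − 711.5)² / 711.5 = 3.8739
  white: (298 − 355.75)² / 355.75 = 9.3747
χ² = 0.0775 + 3.8739 + 9.3747 = 13.3261 ≈ 13.326

13.326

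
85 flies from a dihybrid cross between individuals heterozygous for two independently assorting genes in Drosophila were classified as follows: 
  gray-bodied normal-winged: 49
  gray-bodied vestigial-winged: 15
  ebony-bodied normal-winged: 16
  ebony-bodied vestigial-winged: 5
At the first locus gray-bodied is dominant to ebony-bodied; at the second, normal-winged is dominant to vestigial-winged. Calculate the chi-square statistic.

A dihybrid F₂ with independent assortment and complete dominance at both loci gives a 9:3:3:1 phenotypic ratio.
Total ratio parts = 16. Expected numbers out of 85:
  gray-bodied normal-winged: 85 × 9/16 = 47.8125
  gray-bodied vestigial-winged: 85 × 3/16 = 15.9375
  ebony-bodied normal-winged: 85 × 3/16 = 15.9375
  ebony-bodied vestigial-winged: 85 × 1/16 = 5.3125
χ² = Σ (O − E)² / E
  gray-bodied normal-winged: (49 − 47.8125)² / 47.8125 = 0.0295
  gray-bodied vestigial-winged: (15 − 15.9375)² / 15.9375 = 0.0551
  ebony-bodied normal-winged: (16 − 15.9375)² / 15.9375 = 0.0002
  ebony-bodied vestigial-winged: (5 − 5.3125)² / 5.3125 = 0.0184
χ² = 0.0295 + 0.0551 + 0.0002 + 0.0184 = 0.1032 ≈ 0.103

0.103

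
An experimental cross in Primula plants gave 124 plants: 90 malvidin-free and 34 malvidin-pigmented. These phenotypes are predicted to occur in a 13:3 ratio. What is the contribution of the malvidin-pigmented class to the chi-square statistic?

The 13:3 ratio has 16 parts, so with N = 124 the expected counts are:
  malvidin-free: 124 × 13/16 = 100.75
  malvidin-pigmented: 124 × 3/16 = 23.25
Contribution of malvidin-pigmented: (34 − 23.25)² / 23.25 = 4.9704

4.970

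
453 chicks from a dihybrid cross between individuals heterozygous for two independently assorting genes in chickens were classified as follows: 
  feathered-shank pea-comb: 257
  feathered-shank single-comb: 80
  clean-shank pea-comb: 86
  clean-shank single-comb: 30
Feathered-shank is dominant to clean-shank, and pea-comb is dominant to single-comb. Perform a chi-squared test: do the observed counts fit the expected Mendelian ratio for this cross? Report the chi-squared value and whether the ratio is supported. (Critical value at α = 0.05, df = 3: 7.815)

A dihybrid F₂ with independent assortment and complete dominance at both loci gives a 9:3:3:1 phenotypic ratio.
The 9:3:3:1 ratio has 16 parts, so with N = 453 the expected counts are:
  feathered-shank pea-comb: 453 × 9/16 = 254.8125
  feathered-shank single-comb: 453 × 3/16 = 84.9375
  clean-shank pea-comb: 453 × 3/16 = 84.9375
  clean-shank single-comb: 453 × 1/16 = 28.3125
χ² = Σ (O − E)² / E
  feathered-shank pea-comb: (257 − 254.8125)² / 254.8125 = 0.0188
  feathered-shank single-comb: (80 − 84.9375)² / 84.9375 = 0.2870
  clean-shank pea-comb: (86 − 84.9375)² / 84.9375 = 0.0133
  clean-shank single-comb: (30 − 28.3125)² / 28.3125 = 0.1006
χ² = 0.0188 + 0.2870 + 0.0133 + 0.1006 = 0.4197 ≈ 0.420
Degrees of freedom = 4 − 1 = 3; critical value at α = 0.05 is 7.815.
Since 0.420 < 7.815, we fail to reject the null hypothesis — the data are consistent with the 9:3:3:1 ratio.

0.420; consistent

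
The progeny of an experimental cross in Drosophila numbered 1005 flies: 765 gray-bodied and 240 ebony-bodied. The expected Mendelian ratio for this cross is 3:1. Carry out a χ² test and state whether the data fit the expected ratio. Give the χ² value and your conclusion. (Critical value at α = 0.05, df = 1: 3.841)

Total ratio parts = 4. Expected numbers out of 1005:
  gray-bodied: 1005 × 3/4 = 753.75
  ebony-bodied: 1005 × 1/4 = 251.25
χ² = Σ (O − E)² / E
  gray-bodied: (765 − 753.75)² / 753.75 = 0.1679
  ebony-bodied: (240 − 251.25)² / 251.25 = 0.5037
χ² = 0.1679 + 0.5037 = 0.6716 ≈ 0.672
Degrees of freedom = 2 − 1 = 1; critical value at α = 0.05 is 3.841.
Since 0.672 < 3.841, we fail to reject the null hypothesis — the data are consistent with the 3:1 ratio.

0.672; consistent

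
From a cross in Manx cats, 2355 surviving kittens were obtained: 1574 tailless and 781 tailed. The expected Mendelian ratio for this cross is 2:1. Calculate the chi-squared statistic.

0.031

Total ratio parts = 3. Expected numbers out of 2355:
  tailless: 2355 × 2/3 = 1570
  tailed: 2355 × 1/3 = 785
χ² = Σ (O − E)² / E
  tailless: (1574 − 1570)² / 1570 = 0.0102
  tailed: (781 − 785)² / 785 = 0.0204
χ² = 0.0102 + 0.0204 = 0.0306 ≈ 0.031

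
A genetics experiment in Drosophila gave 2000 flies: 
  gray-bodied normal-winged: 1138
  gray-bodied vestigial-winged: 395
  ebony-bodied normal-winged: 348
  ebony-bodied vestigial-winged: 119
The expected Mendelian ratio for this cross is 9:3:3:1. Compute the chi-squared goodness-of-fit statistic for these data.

Total ratio parts = 16. Expected numbers out of 2000:
  gray-bodied normal-winged: 2000 × 9/16 = 1125
  gray-bodied vestigial-winged: 2000 × 3/16 = 375
  ebony-bodied normal-winged: 2000 × 3/16 = 375
  ebony-bodied vestigial-winged: 2000 × 1/16 = 125
χ² = Σ (O − E)² / E
  gray-bodied normal-winged: (1138 − 1125)² / 1125 = 0.1502
  gray-bodied vestigial-winged: (395 − 375)² / 375 = 1.0667
  ebony-bodied normal-winged: (348 − 375)² / 375 = 1.9440
  ebony-bodied vestigial-winged: (119 − 125)² / 125 = 0.2880
χ² = 0.1502 + 1.0667 + 1.9440 + 0.2880 = 3.4489 ≈ 3.449

3.449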